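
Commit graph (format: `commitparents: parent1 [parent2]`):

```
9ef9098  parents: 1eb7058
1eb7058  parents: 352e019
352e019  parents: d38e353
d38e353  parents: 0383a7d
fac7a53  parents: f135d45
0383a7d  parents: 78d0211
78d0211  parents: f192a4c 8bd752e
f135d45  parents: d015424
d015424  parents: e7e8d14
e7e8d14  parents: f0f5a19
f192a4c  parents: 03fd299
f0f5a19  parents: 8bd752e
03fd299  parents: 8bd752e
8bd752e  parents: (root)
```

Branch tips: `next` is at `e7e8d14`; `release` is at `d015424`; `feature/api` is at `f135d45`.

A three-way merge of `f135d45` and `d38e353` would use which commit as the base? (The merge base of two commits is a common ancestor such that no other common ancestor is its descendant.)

8bd752e

Ancestors of f135d45: {8bd752e, d015424, e7e8d14, f0f5a19, f135d45}.
Ancestors of d38e353: {0383a7d, 03fd299, 78d0211, 8bd752e, d38e353, f192a4c}.
Common ancestors: {8bd752e}.
The only common ancestor is 8bd752e, so it is the merge base.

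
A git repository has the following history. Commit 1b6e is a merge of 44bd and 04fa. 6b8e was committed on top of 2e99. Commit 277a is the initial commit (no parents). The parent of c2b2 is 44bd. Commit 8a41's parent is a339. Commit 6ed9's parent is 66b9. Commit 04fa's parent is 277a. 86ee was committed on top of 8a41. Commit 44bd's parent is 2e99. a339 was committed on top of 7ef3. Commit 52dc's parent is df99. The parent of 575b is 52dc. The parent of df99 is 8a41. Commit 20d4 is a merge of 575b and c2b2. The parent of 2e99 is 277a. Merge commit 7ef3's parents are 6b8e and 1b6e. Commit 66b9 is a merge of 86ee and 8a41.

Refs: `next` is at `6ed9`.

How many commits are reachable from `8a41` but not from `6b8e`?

6

Reachable from 8a41: {04fa, 1b6e, 277a, 2e99, 44bd, 6b8e, 7ef3, 8a41, a339}.
Reachable from 6b8e: {277a, 2e99, 6b8e}.
In 8a41's history but not 6b8e's: {04fa, 1b6e, 44bd, 7ef3, 8a41, a339} — 6 commits.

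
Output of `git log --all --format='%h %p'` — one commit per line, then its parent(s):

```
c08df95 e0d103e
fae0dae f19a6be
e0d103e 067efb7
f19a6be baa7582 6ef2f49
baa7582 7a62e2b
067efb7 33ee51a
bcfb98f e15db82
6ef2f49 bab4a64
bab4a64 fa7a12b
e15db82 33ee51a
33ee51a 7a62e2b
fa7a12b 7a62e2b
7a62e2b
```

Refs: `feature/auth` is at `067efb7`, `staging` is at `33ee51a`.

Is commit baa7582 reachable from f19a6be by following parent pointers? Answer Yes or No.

Yes

Ancestors of f19a6be (commits reachable by following parents): {6ef2f49, 7a62e2b, baa7582, bab4a64, f19a6be, fa7a12b}.
baa7582 is in that set, so it is an ancestor of f19a6be.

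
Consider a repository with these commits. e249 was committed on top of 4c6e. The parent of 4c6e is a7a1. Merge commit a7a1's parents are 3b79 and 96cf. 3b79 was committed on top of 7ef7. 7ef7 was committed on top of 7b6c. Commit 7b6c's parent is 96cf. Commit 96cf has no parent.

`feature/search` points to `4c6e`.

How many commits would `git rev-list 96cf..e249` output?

6

Reachable from e249: {3b79, 4c6e, 7b6c, 7ef7, 96cf, a7a1, e249}.
Reachable from 96cf: {96cf}.
In e249's history but not 96cf's: {3b79, 4c6e, 7b6c, 7ef7, a7a1, e249} — 6 commits.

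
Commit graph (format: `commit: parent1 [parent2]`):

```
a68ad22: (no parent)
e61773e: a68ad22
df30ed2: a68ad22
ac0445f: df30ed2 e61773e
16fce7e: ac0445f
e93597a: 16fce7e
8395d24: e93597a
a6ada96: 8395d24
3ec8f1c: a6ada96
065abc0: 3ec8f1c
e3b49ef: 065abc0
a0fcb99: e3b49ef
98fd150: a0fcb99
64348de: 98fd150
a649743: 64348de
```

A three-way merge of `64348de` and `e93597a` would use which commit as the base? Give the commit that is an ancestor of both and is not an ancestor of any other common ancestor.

e93597a

Ancestors of 64348de: {065abc0, 16fce7e, 3ec8f1c, 64348de, 8395d24, 98fd150, a0fcb99, a68ad22, a6ada96, ac0445f, df30ed2, e3b49ef, e61773e, e93597a}.
Ancestors of e93597a: {16fce7e, a68ad22, ac0445f, df30ed2, e61773e, e93597a}.
Common ancestors: {16fce7e, a68ad22, ac0445f, df30ed2, e61773e, e93597a}.
Among these, e93597a is not an ancestor of any other common ancestor — it is the merge base.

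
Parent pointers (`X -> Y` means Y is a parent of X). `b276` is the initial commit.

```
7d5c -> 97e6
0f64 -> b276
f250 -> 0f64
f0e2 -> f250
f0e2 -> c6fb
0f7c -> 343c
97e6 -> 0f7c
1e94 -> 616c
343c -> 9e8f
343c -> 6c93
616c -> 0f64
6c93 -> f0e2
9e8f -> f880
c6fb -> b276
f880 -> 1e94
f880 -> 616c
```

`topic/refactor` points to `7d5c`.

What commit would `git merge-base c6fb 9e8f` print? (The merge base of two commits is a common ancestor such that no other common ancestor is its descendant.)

Ancestors of c6fb: {b276, c6fb}.
Ancestors of 9e8f: {0f64, 1e94, 616c, 9e8f, b276, f880}.
Common ancestors: {b276}.
The only common ancestor is b276, so it is the merge base.

b276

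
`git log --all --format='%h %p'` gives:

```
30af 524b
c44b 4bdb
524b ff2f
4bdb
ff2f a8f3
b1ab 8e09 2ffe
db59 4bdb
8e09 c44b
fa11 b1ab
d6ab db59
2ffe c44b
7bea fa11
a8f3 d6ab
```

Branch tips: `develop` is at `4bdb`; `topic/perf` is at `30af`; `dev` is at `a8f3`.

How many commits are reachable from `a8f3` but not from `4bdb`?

Reachable from a8f3: {4bdb, a8f3, d6ab, db59}.
Reachable from 4bdb: {4bdb}.
In a8f3's history but not 4bdb's: {a8f3, d6ab, db59} — 3 commits.

3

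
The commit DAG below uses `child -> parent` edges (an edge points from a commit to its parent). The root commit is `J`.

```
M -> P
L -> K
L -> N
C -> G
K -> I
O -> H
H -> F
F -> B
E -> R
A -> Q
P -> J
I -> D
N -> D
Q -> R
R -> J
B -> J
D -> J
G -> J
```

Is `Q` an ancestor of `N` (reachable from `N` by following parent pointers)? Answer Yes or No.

No

Ancestors of N: {D, J, N}.
Q is not in that set, so it is not an ancestor of N.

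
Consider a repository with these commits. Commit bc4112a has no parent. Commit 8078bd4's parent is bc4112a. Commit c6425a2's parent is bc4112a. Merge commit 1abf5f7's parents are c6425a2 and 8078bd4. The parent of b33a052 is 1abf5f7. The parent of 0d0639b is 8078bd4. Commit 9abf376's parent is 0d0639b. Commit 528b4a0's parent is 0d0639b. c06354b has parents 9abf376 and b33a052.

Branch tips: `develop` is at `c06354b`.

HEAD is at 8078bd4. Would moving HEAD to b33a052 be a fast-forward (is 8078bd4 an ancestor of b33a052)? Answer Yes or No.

A fast-forward from 8078bd4 to b33a052 is possible iff 8078bd4 is an ancestor of b33a052.
Ancestors of b33a052: {1abf5f7, 8078bd4, b33a052, bc4112a, c6425a2}.
8078bd4 is among them, so fast-forward is possible.

Yes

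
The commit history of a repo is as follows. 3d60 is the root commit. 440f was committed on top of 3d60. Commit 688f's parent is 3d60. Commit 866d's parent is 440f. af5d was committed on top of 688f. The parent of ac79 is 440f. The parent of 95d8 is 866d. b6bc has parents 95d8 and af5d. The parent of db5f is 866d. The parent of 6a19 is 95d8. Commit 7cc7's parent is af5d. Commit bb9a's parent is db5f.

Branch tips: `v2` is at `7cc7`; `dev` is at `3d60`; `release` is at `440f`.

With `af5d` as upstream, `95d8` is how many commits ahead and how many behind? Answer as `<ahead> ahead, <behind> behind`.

Reachable from 95d8: {3d60, 440f, 866d, 95d8}.
Reachable from af5d: {3d60, 688f, af5d}.
Only in 95d8's history (ahead): {440f, 866d, 95d8} — 3.
Only in af5d's history (behind): {688f, af5d} — 2.

3 ahead, 2 behind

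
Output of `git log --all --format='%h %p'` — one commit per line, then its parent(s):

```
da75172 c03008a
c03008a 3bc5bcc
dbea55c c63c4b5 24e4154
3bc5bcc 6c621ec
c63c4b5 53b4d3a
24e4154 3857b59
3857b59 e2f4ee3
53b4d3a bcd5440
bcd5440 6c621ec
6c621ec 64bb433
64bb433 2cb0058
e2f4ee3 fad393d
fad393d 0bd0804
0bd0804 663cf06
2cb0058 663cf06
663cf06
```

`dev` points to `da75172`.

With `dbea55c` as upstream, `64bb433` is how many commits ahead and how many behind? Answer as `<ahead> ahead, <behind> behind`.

0 ahead, 10 behind

Reachable from 64bb433: {2cb0058, 64bb433, 663cf06}.
Reachable from dbea55c: {0bd0804, 24e4154, 2cb0058, 3857b59, 53b4d3a, 64bb433, 663cf06, 6c621ec, bcd5440, c63c4b5, dbea55c, e2f4ee3, fad393d}.
Only in 64bb433's history (ahead): {} — 0.
Only in dbea55c's history (behind): {0bd0804, 24e4154, 3857b59, 53b4d3a, 6c621ec, bcd5440, c63c4b5, dbea55c, e2f4ee3, fad393d} — 10.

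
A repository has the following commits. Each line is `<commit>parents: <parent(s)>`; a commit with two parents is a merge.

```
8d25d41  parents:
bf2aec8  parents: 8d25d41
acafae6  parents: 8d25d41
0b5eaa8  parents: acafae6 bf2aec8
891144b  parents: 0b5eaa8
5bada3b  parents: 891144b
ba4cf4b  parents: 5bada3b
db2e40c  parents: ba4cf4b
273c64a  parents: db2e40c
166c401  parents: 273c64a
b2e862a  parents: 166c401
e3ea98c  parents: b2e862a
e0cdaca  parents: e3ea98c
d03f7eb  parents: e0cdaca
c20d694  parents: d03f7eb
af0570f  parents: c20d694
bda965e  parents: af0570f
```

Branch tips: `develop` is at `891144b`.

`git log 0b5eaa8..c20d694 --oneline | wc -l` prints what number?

11

Reachable from c20d694: {0b5eaa8, 166c401, 273c64a, 5bada3b, 891144b, 8d25d41, acafae6, b2e862a, ba4cf4b, bf2aec8, c20d694, d03f7eb, db2e40c, e0cdaca, e3ea98c}.
Reachable from 0b5eaa8: {0b5eaa8, 8d25d41, acafae6, bf2aec8}.
In c20d694's history but not 0b5eaa8's: {166c401, 273c64a, 5bada3b, 891144b, b2e862a, ba4cf4b, c20d694, d03f7eb, db2e40c, e0cdaca, e3ea98c} — 11 commits.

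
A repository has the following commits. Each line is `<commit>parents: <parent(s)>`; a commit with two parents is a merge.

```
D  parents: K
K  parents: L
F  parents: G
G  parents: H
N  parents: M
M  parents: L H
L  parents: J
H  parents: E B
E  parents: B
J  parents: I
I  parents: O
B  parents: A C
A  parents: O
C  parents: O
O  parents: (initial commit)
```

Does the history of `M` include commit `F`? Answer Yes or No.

No

Ancestors of M: {A, B, C, E, H, I, J, L, M, O}.
F is not in that set, so it is not an ancestor of M.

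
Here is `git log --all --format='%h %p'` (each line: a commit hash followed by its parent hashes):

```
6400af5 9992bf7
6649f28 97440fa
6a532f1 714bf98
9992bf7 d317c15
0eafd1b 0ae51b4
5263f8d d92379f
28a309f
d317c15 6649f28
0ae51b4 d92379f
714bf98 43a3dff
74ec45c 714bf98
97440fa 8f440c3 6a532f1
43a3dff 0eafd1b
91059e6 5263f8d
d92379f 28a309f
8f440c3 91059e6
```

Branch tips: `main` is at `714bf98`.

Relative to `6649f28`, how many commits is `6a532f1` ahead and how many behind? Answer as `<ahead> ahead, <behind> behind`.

0 ahead, 5 behind

Reachable from 6a532f1: {0ae51b4, 0eafd1b, 28a309f, 43a3dff, 6a532f1, 714bf98, d92379f}.
Reachable from 6649f28: {0ae51b4, 0eafd1b, 28a309f, 43a3dff, 5263f8d, 6649f28, 6a532f1, 714bf98, 8f440c3, 91059e6, 97440fa, d92379f}.
Only in 6a532f1's history (ahead): {} — 0.
Only in 6649f28's history (behind): {5263f8d, 6649f28, 8f440c3, 91059e6, 97440fa} — 5.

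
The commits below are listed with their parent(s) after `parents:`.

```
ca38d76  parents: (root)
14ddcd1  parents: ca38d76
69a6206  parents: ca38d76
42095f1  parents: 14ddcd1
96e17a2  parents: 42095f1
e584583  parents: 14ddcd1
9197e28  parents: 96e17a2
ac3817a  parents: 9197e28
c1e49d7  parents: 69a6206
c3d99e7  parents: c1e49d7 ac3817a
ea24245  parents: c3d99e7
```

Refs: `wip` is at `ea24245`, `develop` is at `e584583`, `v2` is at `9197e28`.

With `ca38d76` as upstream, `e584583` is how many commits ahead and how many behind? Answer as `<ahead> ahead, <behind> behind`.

2 ahead, 0 behind

Reachable from e584583: {14ddcd1, ca38d76, e584583}.
Reachable from ca38d76: {ca38d76}.
Only in e584583's history (ahead): {14ddcd1, e584583} — 2.
Only in ca38d76's history (behind): {} — 0.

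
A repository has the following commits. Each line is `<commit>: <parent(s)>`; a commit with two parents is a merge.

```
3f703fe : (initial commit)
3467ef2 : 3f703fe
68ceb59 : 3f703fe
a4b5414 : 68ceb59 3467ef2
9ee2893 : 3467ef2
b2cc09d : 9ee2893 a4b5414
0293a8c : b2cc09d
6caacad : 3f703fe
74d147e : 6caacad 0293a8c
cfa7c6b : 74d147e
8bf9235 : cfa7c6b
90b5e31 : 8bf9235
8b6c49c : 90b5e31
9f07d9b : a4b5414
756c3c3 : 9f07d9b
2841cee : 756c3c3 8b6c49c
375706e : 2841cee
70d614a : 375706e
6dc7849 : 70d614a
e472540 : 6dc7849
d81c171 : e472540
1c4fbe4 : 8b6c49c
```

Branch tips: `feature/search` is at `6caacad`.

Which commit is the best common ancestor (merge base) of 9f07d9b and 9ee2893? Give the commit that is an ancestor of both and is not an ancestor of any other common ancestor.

3467ef2

Ancestors of 9f07d9b: {3467ef2, 3f703fe, 68ceb59, 9f07d9b, a4b5414}.
Ancestors of 9ee2893: {3467ef2, 3f703fe, 9ee2893}.
Common ancestors: {3467ef2, 3f703fe}.
Among these, 3467ef2 is not an ancestor of any other common ancestor — it is the merge base.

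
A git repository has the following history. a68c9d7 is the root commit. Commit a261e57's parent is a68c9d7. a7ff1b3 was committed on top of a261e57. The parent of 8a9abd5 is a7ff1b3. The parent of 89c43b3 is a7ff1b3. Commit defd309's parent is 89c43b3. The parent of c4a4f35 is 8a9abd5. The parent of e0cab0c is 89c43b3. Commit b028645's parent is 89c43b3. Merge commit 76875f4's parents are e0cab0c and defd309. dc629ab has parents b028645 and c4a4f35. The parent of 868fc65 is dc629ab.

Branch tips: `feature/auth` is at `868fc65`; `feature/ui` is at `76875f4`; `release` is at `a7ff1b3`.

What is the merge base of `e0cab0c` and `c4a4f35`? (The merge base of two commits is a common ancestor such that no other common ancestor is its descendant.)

a7ff1b3

Ancestors of e0cab0c: {89c43b3, a261e57, a68c9d7, a7ff1b3, e0cab0c}.
Ancestors of c4a4f35: {8a9abd5, a261e57, a68c9d7, a7ff1b3, c4a4f35}.
Common ancestors: {a261e57, a68c9d7, a7ff1b3}.
Among these, a7ff1b3 is not an ancestor of any other common ancestor — it is the merge base.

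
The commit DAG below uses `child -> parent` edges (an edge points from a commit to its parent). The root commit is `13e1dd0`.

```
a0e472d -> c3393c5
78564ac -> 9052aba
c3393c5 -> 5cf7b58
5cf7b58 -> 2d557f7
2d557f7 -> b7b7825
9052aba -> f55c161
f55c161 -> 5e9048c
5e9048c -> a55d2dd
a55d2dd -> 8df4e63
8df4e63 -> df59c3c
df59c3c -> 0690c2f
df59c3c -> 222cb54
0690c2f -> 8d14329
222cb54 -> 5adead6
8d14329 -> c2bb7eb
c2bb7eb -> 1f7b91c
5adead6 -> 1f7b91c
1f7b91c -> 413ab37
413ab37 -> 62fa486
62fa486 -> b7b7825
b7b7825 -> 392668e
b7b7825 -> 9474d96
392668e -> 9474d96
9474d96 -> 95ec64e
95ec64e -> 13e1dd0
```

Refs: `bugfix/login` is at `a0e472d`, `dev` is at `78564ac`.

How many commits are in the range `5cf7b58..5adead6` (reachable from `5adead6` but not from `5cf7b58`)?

4

Reachable from 5adead6: {13e1dd0, 1f7b91c, 392668e, 413ab37, 5adead6, 62fa486, 9474d96, 95ec64e, b7b7825}.
Reachable from 5cf7b58: {13e1dd0, 2d557f7, 392668e, 5cf7b58, 9474d96, 95ec64e, b7b7825}.
In 5adead6's history but not 5cf7b58's: {1f7b91c, 413ab37, 5adead6, 62fa486} — 4 commits.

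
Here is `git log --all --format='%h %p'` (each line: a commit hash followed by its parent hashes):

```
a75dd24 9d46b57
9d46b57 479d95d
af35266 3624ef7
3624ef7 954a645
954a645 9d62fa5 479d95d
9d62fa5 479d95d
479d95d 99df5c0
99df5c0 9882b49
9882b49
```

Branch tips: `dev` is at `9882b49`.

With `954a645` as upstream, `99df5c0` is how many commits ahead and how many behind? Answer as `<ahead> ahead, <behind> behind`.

Reachable from 99df5c0: {9882b49, 99df5c0}.
Reachable from 954a645: {479d95d, 954a645, 9882b49, 99df5c0, 9d62fa5}.
Only in 99df5c0's history (ahead): {} — 0.
Only in 954a645's history (behind): {479d95d, 954a645, 9d62fa5} — 3.

0 ahead, 3 behind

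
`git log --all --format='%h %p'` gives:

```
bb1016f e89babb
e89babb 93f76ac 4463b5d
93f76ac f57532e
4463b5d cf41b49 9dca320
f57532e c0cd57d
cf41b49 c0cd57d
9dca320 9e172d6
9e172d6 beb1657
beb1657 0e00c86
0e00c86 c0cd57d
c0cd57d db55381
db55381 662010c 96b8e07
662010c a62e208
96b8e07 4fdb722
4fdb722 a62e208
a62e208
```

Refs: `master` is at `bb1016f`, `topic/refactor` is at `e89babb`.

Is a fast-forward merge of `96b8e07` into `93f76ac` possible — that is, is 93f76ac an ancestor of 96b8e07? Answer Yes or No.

A fast-forward from 93f76ac to 96b8e07 is possible iff 93f76ac is an ancestor of 96b8e07.
Ancestors of 96b8e07: {4fdb722, 96b8e07, a62e208}.
93f76ac is not among them, so fast-forward is not possible.

No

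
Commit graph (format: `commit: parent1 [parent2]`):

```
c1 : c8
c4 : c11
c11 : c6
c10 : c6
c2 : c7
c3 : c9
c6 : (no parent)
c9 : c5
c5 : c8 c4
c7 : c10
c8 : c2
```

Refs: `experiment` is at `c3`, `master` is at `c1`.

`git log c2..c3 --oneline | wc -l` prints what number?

6

Reachable from c3: {c10, c11, c2, c3, c4, c5, c6, c7, c8, c9}.
Reachable from c2: {c10, c2, c6, c7}.
In c3's history but not c2's: {c11, c3, c4, c5, c8, c9} — 6 commits.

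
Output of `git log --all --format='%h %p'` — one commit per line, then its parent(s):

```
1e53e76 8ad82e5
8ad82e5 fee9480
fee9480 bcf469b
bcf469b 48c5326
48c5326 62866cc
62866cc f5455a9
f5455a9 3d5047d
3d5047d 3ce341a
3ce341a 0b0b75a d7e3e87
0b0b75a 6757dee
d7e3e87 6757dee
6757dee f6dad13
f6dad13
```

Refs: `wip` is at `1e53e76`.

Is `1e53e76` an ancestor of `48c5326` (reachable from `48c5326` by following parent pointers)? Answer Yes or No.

No

Ancestors of 48c5326: {0b0b75a, 3ce341a, 3d5047d, 48c5326, 62866cc, 6757dee, d7e3e87, f5455a9, f6dad13}.
1e53e76 is not in that set, so it is not an ancestor of 48c5326.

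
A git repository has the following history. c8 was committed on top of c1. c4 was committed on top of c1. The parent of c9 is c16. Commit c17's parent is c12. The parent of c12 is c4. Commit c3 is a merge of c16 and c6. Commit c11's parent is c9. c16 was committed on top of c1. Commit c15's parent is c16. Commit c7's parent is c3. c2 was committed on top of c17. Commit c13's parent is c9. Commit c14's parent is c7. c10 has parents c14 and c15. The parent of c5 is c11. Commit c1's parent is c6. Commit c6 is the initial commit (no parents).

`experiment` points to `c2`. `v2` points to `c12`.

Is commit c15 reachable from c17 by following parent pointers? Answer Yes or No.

Ancestors of c17: {c1, c12, c17, c4, c6}.
c15 is not in that set, so it is not an ancestor of c17.

No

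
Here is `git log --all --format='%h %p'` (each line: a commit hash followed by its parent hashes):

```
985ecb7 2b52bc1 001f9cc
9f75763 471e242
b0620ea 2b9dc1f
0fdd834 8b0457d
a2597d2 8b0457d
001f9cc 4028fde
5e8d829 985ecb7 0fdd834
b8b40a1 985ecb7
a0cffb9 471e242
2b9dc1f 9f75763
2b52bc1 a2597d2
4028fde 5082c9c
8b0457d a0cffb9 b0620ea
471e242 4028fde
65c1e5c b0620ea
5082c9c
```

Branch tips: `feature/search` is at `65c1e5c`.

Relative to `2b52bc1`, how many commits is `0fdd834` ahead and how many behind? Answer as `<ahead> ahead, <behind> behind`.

Reachable from 0fdd834: {0fdd834, 2b9dc1f, 4028fde, 471e242, 5082c9c, 8b0457d, 9f75763, a0cffb9, b0620ea}.
Reachable from 2b52bc1: {2b52bc1, 2b9dc1f, 4028fde, 471e242, 5082c9c, 8b0457d, 9f75763, a0cffb9, a2597d2, b0620ea}.
Only in 0fdd834's history (ahead): {0fdd834} — 1.
Only in 2b52bc1's history (behind): {2b52bc1, a2597d2} — 2.

1 ahead, 2 behind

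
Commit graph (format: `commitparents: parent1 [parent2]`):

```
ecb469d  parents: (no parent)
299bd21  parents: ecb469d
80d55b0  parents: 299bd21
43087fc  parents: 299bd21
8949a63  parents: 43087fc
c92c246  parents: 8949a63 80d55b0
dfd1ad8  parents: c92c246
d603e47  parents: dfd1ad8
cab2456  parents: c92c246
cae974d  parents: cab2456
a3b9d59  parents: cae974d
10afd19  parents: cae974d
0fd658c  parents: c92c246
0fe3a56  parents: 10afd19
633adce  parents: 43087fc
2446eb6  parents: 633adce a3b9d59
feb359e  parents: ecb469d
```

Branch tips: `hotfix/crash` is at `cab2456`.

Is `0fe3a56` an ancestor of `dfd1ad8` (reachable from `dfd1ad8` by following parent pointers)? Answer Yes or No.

No

Ancestors of dfd1ad8: {299bd21, 43087fc, 80d55b0, 8949a63, c92c246, dfd1ad8, ecb469d}.
0fe3a56 is not in that set, so it is not an ancestor of dfd1ad8.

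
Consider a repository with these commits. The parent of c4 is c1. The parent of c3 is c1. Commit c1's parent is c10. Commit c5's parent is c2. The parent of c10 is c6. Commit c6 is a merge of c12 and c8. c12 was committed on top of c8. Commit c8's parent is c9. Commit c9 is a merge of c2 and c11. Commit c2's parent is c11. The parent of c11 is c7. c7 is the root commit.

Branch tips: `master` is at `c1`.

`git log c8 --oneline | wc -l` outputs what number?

5

Walking parent pointers from c8: reachable set = {c11, c2, c7, c8, c9}.
That is 5 commits.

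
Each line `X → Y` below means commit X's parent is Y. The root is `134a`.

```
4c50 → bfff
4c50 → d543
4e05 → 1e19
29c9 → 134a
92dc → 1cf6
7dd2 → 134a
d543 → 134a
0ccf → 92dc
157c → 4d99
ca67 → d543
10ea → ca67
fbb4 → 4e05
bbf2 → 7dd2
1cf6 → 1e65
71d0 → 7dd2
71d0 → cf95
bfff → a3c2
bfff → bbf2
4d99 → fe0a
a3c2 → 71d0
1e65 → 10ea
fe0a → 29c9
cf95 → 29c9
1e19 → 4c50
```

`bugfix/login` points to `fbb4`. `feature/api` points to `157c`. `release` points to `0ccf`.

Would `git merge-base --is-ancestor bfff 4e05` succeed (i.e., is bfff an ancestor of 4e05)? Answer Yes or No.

Yes

Ancestors of 4e05 (commits reachable by following parents): {134a, 1e19, 29c9, 4c50, 4e05, 71d0, 7dd2, a3c2, bbf2, bfff, cf95, d543}.
bfff is in that set, so it is an ancestor of 4e05.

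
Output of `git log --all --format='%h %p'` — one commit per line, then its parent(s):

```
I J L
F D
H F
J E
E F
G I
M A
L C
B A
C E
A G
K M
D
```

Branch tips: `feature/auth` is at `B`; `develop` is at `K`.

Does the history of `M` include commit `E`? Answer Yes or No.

Yes

Ancestors of M (commits reachable by following parents): {A, C, D, E, F, G, I, J, L, M}.
E is in that set, so it is an ancestor of M.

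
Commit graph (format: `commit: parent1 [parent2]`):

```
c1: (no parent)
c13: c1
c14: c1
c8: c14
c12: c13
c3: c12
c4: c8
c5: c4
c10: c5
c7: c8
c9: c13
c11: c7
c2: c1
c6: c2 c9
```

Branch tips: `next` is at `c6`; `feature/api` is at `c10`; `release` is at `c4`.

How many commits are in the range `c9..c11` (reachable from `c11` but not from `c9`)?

4

Reachable from c11: {c1, c11, c14, c7, c8}.
Reachable from c9: {c1, c13, c9}.
In c11's history but not c9's: {c11, c14, c7, c8} — 4 commits.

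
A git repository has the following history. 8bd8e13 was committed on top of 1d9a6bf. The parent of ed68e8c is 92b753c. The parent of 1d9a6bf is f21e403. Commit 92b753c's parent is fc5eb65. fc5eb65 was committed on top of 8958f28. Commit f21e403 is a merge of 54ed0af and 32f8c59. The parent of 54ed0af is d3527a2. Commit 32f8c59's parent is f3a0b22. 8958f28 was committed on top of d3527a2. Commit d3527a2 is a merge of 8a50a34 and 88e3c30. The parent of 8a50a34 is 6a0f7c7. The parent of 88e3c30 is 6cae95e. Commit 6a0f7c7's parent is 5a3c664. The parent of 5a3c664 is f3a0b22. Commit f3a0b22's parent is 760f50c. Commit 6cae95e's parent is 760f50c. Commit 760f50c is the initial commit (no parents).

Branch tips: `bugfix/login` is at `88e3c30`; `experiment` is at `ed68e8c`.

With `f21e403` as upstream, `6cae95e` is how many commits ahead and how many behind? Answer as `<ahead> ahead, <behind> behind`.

Reachable from 6cae95e: {6cae95e, 760f50c}.
Reachable from f21e403: {32f8c59, 54ed0af, 5a3c664, 6a0f7c7, 6cae95e, 760f50c, 88e3c30, 8a50a34, d3527a2, f21e403, f3a0b22}.
Only in 6cae95e's history (ahead): {} — 0.
Only in f21e403's history (behind): {32f8c59, 54ed0af, 5a3c664, 6a0f7c7, 88e3c30, 8a50a34, d3527a2, f21e403, f3a0b22} — 9.

0 ahead, 9 behind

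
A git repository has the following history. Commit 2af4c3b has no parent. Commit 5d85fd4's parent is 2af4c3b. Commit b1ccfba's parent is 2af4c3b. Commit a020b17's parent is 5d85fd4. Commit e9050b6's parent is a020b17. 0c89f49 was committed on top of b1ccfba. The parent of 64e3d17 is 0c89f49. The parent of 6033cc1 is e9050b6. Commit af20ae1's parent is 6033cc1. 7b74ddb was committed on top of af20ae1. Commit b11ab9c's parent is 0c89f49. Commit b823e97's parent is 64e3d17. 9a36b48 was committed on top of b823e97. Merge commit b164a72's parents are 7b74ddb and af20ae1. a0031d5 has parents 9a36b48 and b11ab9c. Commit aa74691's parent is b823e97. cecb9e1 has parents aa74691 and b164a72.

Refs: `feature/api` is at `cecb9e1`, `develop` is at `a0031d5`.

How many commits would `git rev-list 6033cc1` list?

Walking parent pointers from 6033cc1: reachable set = {2af4c3b, 5d85fd4, 6033cc1, a020b17, e9050b6}.
That is 5 commits.

5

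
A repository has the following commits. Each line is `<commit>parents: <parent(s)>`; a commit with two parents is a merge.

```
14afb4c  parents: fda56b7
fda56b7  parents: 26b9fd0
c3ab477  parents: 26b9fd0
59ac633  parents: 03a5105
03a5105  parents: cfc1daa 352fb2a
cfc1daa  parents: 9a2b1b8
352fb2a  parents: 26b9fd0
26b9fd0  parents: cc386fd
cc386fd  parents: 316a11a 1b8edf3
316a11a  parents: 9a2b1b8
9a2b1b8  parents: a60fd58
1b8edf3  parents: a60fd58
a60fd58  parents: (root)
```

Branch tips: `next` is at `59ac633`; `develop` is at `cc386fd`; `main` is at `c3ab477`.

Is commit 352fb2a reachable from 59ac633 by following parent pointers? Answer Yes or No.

Yes

Ancestors of 59ac633 (commits reachable by following parents): {03a5105, 1b8edf3, 26b9fd0, 316a11a, 352fb2a, 59ac633, 9a2b1b8, a60fd58, cc386fd, cfc1daa}.
352fb2a is in that set, so it is an ancestor of 59ac633.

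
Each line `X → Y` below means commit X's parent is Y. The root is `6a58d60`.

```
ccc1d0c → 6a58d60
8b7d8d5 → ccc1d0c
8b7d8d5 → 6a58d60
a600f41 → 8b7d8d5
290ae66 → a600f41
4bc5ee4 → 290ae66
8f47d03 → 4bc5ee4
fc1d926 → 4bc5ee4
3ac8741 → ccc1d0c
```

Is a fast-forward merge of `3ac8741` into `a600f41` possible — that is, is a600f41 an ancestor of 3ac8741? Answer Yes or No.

No

A fast-forward from a600f41 to 3ac8741 is possible iff a600f41 is an ancestor of 3ac8741.
Ancestors of 3ac8741: {3ac8741, 6a58d60, ccc1d0c}.
a600f41 is not among them, so fast-forward is not possible.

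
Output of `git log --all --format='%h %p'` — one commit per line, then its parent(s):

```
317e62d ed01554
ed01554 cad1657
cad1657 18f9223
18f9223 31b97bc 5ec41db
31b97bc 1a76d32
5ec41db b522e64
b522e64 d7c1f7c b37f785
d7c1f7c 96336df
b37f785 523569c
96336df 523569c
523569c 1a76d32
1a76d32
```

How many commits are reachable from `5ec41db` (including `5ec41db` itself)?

Walking parent pointers from 5ec41db: reachable set = {1a76d32, 523569c, 5ec41db, 96336df, b37f785, b522e64, d7c1f7c}.
That is 7 commits.

7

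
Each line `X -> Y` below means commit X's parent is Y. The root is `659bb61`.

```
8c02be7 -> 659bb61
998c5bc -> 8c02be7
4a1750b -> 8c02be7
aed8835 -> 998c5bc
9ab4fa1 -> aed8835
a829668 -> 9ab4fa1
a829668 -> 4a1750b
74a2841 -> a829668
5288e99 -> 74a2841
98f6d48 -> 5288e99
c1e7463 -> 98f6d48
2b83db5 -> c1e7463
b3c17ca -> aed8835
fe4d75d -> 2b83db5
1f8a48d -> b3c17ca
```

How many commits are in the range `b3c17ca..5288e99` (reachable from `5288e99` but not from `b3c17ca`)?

5

Reachable from 5288e99: {4a1750b, 5288e99, 659bb61, 74a2841, 8c02be7, 998c5bc, 9ab4fa1, a829668, aed8835}.
Reachable from b3c17ca: {659bb61, 8c02be7, 998c5bc, aed8835, b3c17ca}.
In 5288e99's history but not b3c17ca's: {4a1750b, 5288e99, 74a2841, 9ab4fa1, a829668} — 5 commits.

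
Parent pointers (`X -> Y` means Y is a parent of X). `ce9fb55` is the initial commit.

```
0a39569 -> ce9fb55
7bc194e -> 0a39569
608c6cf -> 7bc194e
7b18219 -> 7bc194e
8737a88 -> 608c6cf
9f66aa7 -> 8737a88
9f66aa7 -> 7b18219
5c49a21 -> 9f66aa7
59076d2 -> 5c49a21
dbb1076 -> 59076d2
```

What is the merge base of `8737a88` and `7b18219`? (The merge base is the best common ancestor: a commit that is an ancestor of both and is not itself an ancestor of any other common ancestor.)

7bc194e

Ancestors of 8737a88: {0a39569, 608c6cf, 7bc194e, 8737a88, ce9fb55}.
Ancestors of 7b18219: {0a39569, 7b18219, 7bc194e, ce9fb55}.
Common ancestors: {0a39569, 7bc194e, ce9fb55}.
Among these, 7bc194e is not an ancestor of any other common ancestor — it is the merge base.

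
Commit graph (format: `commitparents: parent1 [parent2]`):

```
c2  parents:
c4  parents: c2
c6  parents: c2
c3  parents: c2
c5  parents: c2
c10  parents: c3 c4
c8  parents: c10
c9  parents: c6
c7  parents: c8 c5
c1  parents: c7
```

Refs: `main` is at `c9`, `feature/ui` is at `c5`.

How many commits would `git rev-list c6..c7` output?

6

Reachable from c7: {c10, c2, c3, c4, c5, c7, c8}.
Reachable from c6: {c2, c6}.
In c7's history but not c6's: {c10, c3, c4, c5, c7, c8} — 6 commits.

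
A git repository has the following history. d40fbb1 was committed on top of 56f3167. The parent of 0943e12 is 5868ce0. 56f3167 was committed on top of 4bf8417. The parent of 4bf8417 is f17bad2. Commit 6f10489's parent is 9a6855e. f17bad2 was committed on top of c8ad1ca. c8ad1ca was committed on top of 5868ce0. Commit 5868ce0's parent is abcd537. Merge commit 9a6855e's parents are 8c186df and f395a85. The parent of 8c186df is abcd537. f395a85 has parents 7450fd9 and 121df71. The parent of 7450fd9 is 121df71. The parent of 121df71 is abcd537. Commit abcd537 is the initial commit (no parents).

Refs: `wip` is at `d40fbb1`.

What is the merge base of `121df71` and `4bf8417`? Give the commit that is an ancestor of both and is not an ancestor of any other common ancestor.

Ancestors of 121df71: {121df71, abcd537}.
Ancestors of 4bf8417: {4bf8417, 5868ce0, abcd537, c8ad1ca, f17bad2}.
Common ancestors: {abcd537}.
The only common ancestor is abcd537, so it is the merge base.

abcd537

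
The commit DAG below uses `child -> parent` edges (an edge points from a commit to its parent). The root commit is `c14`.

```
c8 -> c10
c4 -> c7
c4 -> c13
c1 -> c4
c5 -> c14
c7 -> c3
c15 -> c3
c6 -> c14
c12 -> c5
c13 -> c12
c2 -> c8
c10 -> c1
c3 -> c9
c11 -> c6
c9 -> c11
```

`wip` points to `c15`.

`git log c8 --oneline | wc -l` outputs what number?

13

Walking parent pointers from c8: reachable set = {c1, c10, c11, c12, c13, c14, c3, c4, c5, c6, c7, c8, c9}.
That is 13 commits.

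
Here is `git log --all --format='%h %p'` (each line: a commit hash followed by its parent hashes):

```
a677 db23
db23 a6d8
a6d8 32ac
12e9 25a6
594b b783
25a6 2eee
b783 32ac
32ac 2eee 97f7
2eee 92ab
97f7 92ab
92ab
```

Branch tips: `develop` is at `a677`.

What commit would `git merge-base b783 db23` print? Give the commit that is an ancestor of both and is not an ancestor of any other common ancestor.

32ac

Ancestors of b783: {2eee, 32ac, 92ab, 97f7, b783}.
Ancestors of db23: {2eee, 32ac, 92ab, 97f7, a6d8, db23}.
Common ancestors: {2eee, 32ac, 92ab, 97f7}.
Among these, 32ac is not an ancestor of any other common ancestor — it is the merge base.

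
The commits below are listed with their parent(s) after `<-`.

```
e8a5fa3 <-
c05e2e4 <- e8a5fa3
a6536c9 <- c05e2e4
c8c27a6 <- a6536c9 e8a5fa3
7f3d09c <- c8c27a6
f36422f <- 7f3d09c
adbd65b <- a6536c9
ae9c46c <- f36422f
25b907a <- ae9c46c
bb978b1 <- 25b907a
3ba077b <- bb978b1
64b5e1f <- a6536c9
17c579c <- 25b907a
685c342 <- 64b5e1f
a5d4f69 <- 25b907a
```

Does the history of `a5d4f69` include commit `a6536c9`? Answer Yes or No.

Ancestors of a5d4f69 (commits reachable by following parents): {25b907a, 7f3d09c, a5d4f69, a6536c9, ae9c46c, c05e2e4, c8c27a6, e8a5fa3, f36422f}.
a6536c9 is in that set, so it is an ancestor of a5d4f69.

Yes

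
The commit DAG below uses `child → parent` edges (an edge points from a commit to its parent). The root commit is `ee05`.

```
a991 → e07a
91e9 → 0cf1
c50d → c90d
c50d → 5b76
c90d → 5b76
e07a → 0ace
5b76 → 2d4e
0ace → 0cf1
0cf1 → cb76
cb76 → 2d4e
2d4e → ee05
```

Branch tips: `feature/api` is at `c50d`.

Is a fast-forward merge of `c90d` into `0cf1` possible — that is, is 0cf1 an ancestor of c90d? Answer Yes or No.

No

A fast-forward from 0cf1 to c90d is possible iff 0cf1 is an ancestor of c90d.
Ancestors of c90d: {2d4e, 5b76, c90d, ee05}.
0cf1 is not among them, so fast-forward is not possible.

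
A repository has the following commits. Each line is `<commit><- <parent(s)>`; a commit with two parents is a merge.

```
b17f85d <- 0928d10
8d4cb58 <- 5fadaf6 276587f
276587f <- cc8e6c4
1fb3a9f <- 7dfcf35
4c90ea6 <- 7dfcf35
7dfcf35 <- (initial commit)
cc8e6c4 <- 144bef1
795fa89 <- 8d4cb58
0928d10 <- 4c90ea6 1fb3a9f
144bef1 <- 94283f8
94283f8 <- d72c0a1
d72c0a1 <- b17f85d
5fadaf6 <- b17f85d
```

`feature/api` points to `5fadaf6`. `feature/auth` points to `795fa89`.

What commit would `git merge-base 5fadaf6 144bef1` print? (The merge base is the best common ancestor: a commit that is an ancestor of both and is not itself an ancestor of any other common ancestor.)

b17f85d

Ancestors of 5fadaf6: {0928d10, 1fb3a9f, 4c90ea6, 5fadaf6, 7dfcf35, b17f85d}.
Ancestors of 144bef1: {0928d10, 144bef1, 1fb3a9f, 4c90ea6, 7dfcf35, 94283f8, b17f85d, d72c0a1}.
Common ancestors: {0928d10, 1fb3a9f, 4c90ea6, 7dfcf35, b17f85d}.
Among these, b17f85d is not an ancestor of any other common ancestor — it is the merge base.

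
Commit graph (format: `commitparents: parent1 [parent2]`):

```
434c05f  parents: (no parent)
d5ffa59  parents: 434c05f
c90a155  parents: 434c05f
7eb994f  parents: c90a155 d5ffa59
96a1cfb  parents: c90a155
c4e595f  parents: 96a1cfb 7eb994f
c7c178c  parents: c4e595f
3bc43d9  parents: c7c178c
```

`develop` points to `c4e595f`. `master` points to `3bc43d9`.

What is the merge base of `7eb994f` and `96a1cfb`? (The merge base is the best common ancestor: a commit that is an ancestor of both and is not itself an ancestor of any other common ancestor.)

c90a155

Ancestors of 7eb994f: {434c05f, 7eb994f, c90a155, d5ffa59}.
Ancestors of 96a1cfb: {434c05f, 96a1cfb, c90a155}.
Common ancestors: {434c05f, c90a155}.
Among these, c90a155 is not an ancestor of any other common ancestor — it is the merge base.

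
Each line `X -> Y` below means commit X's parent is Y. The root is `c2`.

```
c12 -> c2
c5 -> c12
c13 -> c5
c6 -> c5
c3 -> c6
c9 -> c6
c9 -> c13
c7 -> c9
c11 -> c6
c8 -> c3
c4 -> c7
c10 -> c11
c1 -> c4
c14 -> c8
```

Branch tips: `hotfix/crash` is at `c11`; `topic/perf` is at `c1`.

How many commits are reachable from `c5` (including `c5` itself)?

Walking parent pointers from c5: reachable set = {c12, c2, c5}.
That is 3 commits.

3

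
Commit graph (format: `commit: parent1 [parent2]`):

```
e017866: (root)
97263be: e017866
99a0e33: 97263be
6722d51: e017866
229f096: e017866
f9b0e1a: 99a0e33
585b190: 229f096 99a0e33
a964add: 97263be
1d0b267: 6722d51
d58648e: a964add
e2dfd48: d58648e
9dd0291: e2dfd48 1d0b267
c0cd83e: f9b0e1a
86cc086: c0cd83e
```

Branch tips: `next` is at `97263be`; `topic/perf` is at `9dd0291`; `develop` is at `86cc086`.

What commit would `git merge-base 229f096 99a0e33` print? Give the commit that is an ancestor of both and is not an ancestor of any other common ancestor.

e017866

Ancestors of 229f096: {229f096, e017866}.
Ancestors of 99a0e33: {97263be, 99a0e33, e017866}.
Common ancestors: {e017866}.
The only common ancestor is e017866, so it is the merge base.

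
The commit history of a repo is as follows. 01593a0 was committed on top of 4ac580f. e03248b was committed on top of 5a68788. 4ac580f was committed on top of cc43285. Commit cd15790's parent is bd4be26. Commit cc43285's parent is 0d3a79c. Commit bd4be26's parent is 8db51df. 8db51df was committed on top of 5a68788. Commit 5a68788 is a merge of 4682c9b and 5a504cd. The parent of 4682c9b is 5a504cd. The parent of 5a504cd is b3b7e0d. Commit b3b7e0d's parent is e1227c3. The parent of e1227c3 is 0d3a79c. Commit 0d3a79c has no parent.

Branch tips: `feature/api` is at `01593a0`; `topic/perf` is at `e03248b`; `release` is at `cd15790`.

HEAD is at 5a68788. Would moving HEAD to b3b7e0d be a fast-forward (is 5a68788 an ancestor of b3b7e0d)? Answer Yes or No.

No

A fast-forward from 5a68788 to b3b7e0d is possible iff 5a68788 is an ancestor of b3b7e0d.
Ancestors of b3b7e0d: {0d3a79c, b3b7e0d, e1227c3}.
5a68788 is not among them, so fast-forward is not possible.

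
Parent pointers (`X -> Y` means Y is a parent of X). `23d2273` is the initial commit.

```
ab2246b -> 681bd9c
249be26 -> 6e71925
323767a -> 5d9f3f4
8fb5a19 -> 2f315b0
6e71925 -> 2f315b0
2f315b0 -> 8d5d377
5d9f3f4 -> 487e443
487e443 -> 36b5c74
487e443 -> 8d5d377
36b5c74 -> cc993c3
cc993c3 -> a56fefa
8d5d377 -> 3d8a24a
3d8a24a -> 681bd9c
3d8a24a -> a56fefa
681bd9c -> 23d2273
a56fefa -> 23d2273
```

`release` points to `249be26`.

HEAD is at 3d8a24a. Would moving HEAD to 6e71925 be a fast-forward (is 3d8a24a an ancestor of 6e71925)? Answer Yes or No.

A fast-forward from 3d8a24a to 6e71925 is possible iff 3d8a24a is an ancestor of 6e71925.
Ancestors of 6e71925: {23d2273, 2f315b0, 3d8a24a, 681bd9c, 6e71925, 8d5d377, a56fefa}.
3d8a24a is among them, so fast-forward is possible.

Yes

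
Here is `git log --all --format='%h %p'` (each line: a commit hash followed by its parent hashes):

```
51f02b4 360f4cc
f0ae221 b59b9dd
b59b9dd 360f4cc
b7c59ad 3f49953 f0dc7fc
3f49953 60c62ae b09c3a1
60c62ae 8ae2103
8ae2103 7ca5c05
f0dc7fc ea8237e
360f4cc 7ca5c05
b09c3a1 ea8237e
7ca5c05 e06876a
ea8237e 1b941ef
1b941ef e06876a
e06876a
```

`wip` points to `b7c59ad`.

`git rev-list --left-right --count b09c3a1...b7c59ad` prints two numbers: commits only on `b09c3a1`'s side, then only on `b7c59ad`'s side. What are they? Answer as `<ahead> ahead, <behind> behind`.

0 ahead, 6 behind

Reachable from b09c3a1: {1b941ef, b09c3a1, e06876a, ea8237e}.
Reachable from b7c59ad: {1b941ef, 3f49953, 60c62ae, 7ca5c05, 8ae2103, b09c3a1, b7c59ad, e06876a, ea8237e, f0dc7fc}.
Only in b09c3a1's history (ahead): {} — 0.
Only in b7c59ad's history (behind): {3f49953, 60c62ae, 7ca5c05, 8ae2103, b7c59ad, f0dc7fc} — 6.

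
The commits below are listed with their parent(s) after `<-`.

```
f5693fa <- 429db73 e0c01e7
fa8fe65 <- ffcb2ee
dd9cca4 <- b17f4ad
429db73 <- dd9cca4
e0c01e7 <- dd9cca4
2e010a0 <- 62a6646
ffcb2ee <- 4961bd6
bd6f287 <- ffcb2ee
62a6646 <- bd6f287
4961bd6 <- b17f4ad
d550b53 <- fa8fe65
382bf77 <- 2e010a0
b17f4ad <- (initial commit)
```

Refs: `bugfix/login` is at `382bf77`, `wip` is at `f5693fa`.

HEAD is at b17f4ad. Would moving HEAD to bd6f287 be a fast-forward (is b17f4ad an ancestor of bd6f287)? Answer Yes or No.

Yes

A fast-forward from b17f4ad to bd6f287 is possible iff b17f4ad is an ancestor of bd6f287.
Ancestors of bd6f287: {4961bd6, b17f4ad, bd6f287, ffcb2ee}.
b17f4ad is among them, so fast-forward is possible.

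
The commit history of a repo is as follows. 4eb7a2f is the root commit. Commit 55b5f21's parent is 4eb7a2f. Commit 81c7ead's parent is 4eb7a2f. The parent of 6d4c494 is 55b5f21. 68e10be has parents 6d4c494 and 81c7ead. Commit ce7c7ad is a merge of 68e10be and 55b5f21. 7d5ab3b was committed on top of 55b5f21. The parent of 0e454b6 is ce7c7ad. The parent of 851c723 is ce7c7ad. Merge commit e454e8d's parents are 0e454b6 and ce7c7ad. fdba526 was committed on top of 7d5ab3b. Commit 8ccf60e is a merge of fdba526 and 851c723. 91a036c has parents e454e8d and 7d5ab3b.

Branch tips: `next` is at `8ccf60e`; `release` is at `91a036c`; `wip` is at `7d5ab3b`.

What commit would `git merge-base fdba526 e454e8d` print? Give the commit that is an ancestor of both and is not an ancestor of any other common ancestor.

55b5f21

Ancestors of fdba526: {4eb7a2f, 55b5f21, 7d5ab3b, fdba526}.
Ancestors of e454e8d: {0e454b6, 4eb7a2f, 55b5f21, 68e10be, 6d4c494, 81c7ead, ce7c7ad, e454e8d}.
Common ancestors: {4eb7a2f, 55b5f21}.
Among these, 55b5f21 is not an ancestor of any other common ancestor — it is the merge base.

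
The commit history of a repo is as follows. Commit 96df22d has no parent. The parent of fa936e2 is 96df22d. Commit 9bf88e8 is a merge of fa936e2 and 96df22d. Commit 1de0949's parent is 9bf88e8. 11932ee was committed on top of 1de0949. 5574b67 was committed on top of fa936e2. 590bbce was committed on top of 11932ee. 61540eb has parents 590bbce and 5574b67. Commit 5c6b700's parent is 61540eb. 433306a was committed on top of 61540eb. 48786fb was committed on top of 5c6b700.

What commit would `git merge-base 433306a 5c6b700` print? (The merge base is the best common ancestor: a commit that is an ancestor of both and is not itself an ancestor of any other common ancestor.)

Ancestors of 433306a: {11932ee, 1de0949, 433306a, 5574b67, 590bbce, 61540eb, 96df22d, 9bf88e8, fa936e2}.
Ancestors of 5c6b700: {11932ee, 1de0949, 5574b67, 590bbce, 5c6b700, 61540eb, 96df22d, 9bf88e8, fa936e2}.
Common ancestors: {11932ee, 1de0949, 5574b67, 590bbce, 61540eb, 96df22d, 9bf88e8, fa936e2}.
Among these, 61540eb is not an ancestor of any other common ancestor — it is the merge base.

61540eb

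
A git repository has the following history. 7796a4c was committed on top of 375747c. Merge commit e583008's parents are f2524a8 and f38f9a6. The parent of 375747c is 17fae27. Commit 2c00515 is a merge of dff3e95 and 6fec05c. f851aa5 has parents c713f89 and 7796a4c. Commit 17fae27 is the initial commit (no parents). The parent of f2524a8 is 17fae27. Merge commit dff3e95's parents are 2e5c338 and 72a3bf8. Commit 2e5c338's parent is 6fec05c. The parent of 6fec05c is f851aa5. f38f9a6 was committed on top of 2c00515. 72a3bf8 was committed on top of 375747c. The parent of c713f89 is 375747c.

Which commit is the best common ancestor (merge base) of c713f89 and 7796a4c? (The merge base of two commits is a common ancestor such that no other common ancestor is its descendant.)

Ancestors of c713f89: {17fae27, 375747c, c713f89}.
Ancestors of 7796a4c: {17fae27, 375747c, 7796a4c}.
Common ancestors: {17fae27, 375747c}.
Among these, 375747c is not an ancestor of any other common ancestor — it is the merge base.

375747c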